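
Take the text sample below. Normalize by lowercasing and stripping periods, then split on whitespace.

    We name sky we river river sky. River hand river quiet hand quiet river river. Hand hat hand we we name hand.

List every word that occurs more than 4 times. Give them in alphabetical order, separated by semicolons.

hand; river

Unigram counts meeting the condition (more than 4 times):
  hand: 5
  river: 6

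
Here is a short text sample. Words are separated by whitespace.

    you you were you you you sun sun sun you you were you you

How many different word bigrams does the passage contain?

14 tokens → 13 bigram windows in total.
Repeated bigrams (each contributes count−1 duplicates):
  you you: 5
  sun sun: 2
  were you: 2
  you were: 2
7 duplicate windows → 13 − 7 = 6 distinct.

6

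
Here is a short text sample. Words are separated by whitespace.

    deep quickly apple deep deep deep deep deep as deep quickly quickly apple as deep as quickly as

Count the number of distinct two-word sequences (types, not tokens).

10

18 tokens → 17 bigram windows in total.
Repeated bigrams (each contributes count−1 duplicates):
  deep deep: 4
  as deep: 2
  deep as: 2
  deep quickly: 2
  quickly apple: 2
7 duplicate windows → 17 − 7 = 10 distinct.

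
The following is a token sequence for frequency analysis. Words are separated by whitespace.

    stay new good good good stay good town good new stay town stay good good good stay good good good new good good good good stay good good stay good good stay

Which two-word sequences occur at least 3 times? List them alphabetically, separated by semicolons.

good good; good stay; stay good

Bigram counts meeting the condition (at least 3 times):
  good good: 11
  good stay: 5
  stay good: 5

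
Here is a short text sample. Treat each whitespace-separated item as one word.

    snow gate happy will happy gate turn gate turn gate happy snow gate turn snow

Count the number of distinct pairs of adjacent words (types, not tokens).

15 tokens → 14 bigram windows in total.
Repeated bigrams (each contributes count−1 duplicates):
  gate turn: 3
  gate happy: 2
  snow gate: 2
  turn gate: 2
5 duplicate windows → 14 − 5 = 9 distinct.

9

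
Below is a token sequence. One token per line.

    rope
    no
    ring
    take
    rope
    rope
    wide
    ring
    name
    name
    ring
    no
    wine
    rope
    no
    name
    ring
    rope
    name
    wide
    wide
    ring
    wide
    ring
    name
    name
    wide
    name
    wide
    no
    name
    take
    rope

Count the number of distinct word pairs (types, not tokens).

33 tokens → 32 bigram windows in total.
Repeated bigrams (each contributes count−1 duplicates):
  name wide: 3
  wide ring: 3
  name name: 2
  name ring: 2
  no name: 2
  ring name: 2
  rope no: 2
  take rope: 2
10 duplicate windows → 32 − 10 = 22 distinct.

22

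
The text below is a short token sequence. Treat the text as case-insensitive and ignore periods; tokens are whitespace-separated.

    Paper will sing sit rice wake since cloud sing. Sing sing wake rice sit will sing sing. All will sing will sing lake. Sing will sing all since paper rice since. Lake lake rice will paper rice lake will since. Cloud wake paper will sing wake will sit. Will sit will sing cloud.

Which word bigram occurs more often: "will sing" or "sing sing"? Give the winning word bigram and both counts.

"will sing" (7 vs 3)

"will sing": 7 occurrences
"sing sing": 3 occurrences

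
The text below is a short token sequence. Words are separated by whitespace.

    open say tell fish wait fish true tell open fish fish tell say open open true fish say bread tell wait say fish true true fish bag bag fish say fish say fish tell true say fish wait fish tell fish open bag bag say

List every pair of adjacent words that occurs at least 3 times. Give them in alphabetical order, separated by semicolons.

fish say; fish tell; say fish

Bigram counts meeting the condition (at least 3 times):
  fish say: 3
  fish tell: 3
  say fish: 4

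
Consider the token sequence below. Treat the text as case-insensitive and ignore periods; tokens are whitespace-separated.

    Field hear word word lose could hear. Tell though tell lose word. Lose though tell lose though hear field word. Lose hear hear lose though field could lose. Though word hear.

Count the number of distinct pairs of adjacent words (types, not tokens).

31 tokens → 30 bigram windows in total.
Repeated bigrams (each contributes count−1 duplicates):
  lose though: 4
  word lose: 3
  tell lose: 2
  though tell: 2
7 duplicate windows → 30 − 7 = 23 distinct.

23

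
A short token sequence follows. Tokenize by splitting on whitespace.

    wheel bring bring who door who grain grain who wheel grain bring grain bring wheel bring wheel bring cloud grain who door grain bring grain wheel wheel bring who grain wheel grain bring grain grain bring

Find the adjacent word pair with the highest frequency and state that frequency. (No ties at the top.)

Bigram frequencies (highest first):
  grain bring: 5
  wheel bring: 4
  bring grain: 3
  bring who: 2
  who door: 2
  who grain: 2
  … (12 more, each ≤ 2)

"grain bring", 5 times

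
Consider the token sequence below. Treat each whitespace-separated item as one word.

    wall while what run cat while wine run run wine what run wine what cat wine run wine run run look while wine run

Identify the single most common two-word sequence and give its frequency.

"wine run", 4 times

Bigram frequencies (highest first):
  wine run: 4
  run wine: 3
  what run: 2
  while wine: 2
  run run: 2
  wine what: 2
  … (8 more, each ≤ 1)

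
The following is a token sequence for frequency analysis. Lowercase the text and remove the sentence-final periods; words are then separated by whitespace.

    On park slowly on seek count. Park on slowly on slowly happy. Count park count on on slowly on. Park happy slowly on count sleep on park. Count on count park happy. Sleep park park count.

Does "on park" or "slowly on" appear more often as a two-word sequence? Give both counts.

"slowly on" (4 vs 3)

"on park": 3 occurrences
"slowly on": 4 occurrences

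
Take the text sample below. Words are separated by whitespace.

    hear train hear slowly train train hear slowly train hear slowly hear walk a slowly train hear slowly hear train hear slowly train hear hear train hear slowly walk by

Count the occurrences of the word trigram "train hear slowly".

Scanning the 28 overlapping trigram windows for "train hear slowly":
  position 2–4: train hear slowly
  position 6–8: train hear slowly
  position 9–11: train hear slowly
  position 16–18: train hear slowly
  position 20–22: train hear slowly
  position 26–28: train hear slowly

6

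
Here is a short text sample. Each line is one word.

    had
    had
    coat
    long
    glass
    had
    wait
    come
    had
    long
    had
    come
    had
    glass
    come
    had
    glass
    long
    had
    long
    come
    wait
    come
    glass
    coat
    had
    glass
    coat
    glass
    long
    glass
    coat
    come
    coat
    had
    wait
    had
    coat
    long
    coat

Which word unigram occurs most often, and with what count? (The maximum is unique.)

"had", 11 times

Unigram frequencies (highest first):
  had: 11
  coat: 7
  glass: 7
  long: 6
  come: 6
  wait: 3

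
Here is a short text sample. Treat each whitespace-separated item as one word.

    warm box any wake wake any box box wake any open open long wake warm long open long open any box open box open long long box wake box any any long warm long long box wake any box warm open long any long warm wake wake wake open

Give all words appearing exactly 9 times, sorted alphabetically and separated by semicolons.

Unigram counts meeting the condition (exactly 9 times):
  box: 9
  wake: 9

box; wake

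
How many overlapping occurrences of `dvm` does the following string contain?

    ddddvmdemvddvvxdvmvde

2

Sliding a length-3 window over the 21 characters (19 positions):
  position 4–6: dvm
  position 16–18: dvm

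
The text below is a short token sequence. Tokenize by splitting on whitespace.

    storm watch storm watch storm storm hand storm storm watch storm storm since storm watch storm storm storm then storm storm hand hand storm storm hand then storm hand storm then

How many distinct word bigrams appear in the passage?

31 tokens → 30 bigram windows in total.
Repeated bigrams (each contributes count−1 duplicates):
  storm storm: 7
  storm hand: 4
  storm watch: 4
  watch storm: 4
  hand storm: 3
  storm then: 2
  then storm: 2
19 duplicate windows → 30 − 19 = 11 distinct.

11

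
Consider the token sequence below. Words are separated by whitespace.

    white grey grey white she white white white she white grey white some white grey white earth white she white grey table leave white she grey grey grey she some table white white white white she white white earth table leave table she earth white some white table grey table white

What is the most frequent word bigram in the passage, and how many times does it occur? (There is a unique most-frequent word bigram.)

Bigram frequencies (highest first):
  white white: 6
  white she: 5
  white grey: 4
  she white: 4
  grey grey: 3
  grey white: 3
  … (18 more, each ≤ 2)

"white white", 6 times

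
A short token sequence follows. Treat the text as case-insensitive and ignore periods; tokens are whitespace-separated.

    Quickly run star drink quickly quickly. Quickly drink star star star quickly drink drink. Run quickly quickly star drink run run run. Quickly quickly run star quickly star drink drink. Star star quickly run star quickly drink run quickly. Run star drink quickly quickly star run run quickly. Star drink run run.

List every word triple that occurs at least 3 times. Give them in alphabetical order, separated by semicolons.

Trigram counts meeting the condition (at least 3 times):
  quickly run star: 4
  quickly star drink: 3

quickly run star; quickly star drink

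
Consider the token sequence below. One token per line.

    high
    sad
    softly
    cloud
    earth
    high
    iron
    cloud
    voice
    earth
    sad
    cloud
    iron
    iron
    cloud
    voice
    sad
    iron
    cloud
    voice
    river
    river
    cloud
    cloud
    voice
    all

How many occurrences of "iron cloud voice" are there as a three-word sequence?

Scanning the 24 overlapping trigram windows for "iron cloud voice":
  position 7–9: iron cloud voice
  position 14–16: iron cloud voice
  position 18–20: iron cloud voice

3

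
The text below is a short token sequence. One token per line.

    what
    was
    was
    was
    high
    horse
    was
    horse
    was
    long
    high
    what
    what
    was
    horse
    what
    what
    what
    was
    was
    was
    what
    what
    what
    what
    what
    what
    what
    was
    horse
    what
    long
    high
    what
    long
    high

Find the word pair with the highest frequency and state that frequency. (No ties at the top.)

"what what", 9 times

Bigram frequencies (highest first):
  what what: 9
  what was: 4
  was was: 4
  was horse: 3
  long high: 3
  horse was: 2
  … (7 more, each ≤ 2)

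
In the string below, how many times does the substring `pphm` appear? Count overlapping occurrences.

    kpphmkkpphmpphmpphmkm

4

Sliding a length-4 window over the 21 characters (18 positions):
  position 2–5: pphm
  position 8–11: pphm
  position 12–15: pphm
  position 16–19: pphm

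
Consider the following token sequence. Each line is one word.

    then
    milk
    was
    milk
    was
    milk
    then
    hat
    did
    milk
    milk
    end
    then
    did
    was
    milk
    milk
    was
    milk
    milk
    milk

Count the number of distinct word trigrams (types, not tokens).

21 tokens → 19 trigram windows in total.
Repeated trigrams (each contributes count−1 duplicates):
  milk was milk: 3
  was milk milk: 2
3 duplicate windows → 19 − 3 = 16 distinct.

16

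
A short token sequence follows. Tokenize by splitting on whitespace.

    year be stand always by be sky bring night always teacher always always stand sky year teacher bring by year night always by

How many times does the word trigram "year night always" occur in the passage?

1

Scanning the 21 overlapping trigram windows for "year night always":
  position 20–22: year night always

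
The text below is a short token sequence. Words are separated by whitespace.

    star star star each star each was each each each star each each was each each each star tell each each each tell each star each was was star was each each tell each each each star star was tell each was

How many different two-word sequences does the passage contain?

13

42 tokens → 41 bigram windows in total.
Repeated bigrams (each contributes count−1 duplicates):
  each each: 10
  each star: 5
  each was: 4
  star each: 4
  tell each: 4
  star star: 3
  was each: 3
  each tell: 2
  … (1 more repeated)
28 duplicate windows → 41 − 28 = 13 distinct.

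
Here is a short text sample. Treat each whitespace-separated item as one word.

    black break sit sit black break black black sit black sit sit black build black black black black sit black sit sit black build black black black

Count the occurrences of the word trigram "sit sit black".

3

Scanning the 25 overlapping trigram windows for "sit sit black":
  position 3–5: sit sit black
  position 11–13: sit sit black
  position 21–23: sit sit black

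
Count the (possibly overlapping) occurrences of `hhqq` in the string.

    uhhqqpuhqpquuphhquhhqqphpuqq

Sliding a length-4 window over the 28 characters (25 positions):
  position 2–5: hhqq
  position 19–22: hhqq

2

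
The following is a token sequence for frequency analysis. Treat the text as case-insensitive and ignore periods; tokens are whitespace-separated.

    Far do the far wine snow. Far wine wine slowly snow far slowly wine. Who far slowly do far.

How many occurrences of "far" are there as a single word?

Scanning the 19 tokens for "far":
  position 1: far
  position 4: far
  position 7: far
  position 12: far
  position 16: far
  position 19: far

6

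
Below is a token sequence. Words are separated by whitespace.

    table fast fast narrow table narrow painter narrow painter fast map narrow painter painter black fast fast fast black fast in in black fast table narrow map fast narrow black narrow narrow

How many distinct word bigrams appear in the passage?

32 tokens → 31 bigram windows in total.
Repeated bigrams (each contributes count−1 duplicates):
  black fast: 3
  fast fast: 3
  narrow painter: 3
  fast narrow: 2
  table narrow: 2
8 duplicate windows → 31 − 8 = 23 distinct.

23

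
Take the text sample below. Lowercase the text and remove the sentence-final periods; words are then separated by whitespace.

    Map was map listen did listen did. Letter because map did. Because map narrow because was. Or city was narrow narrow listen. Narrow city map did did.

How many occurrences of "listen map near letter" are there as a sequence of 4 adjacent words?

Scanning the 24 overlapping 4-gram windows for "listen map near letter":
  (none found)

0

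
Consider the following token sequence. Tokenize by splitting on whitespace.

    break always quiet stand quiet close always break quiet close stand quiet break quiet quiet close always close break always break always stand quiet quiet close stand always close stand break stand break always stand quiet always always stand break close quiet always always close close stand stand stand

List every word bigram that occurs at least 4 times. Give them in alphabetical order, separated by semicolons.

break always; close stand; quiet close; stand quiet

Bigram counts meeting the condition (at least 4 times):
  break always: 4
  close stand: 4
  quiet close: 4
  stand quiet: 4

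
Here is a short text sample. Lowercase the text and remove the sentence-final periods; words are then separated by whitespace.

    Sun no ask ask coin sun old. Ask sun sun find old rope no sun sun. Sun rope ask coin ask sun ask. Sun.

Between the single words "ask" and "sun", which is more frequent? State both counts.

"ask": 6 occurrences
"sun": 9 occurrences

"sun" (9 vs 6)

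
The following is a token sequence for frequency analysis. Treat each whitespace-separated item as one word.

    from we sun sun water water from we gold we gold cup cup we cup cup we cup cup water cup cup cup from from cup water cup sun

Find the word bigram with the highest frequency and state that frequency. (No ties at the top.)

"cup cup", 5 times

Bigram frequencies (highest first):
  cup cup: 5
  from we: 2
  we gold: 2
  cup we: 2
  we cup: 2
  cup water: 2
  … (12 more, each ≤ 2)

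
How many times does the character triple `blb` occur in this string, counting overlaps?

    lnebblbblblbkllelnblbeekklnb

4

Sliding a length-3 window over the 28 characters (26 positions):
  position 5–7: blb
  position 8–10: blb
  position 10–12: blb
  position 19–21: blb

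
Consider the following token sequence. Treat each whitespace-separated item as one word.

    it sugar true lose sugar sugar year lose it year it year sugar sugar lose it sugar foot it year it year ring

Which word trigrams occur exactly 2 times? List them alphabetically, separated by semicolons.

Trigram counts meeting the condition (exactly 2 times):
  it year it: 2
  year it year: 2

it year it; year it year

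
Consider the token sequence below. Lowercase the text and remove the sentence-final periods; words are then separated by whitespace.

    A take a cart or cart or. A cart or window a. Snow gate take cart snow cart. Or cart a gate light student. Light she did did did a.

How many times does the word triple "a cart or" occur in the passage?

2

Scanning the 28 overlapping trigram windows for "a cart or":
  position 3–5: a cart or
  position 8–10: a cart or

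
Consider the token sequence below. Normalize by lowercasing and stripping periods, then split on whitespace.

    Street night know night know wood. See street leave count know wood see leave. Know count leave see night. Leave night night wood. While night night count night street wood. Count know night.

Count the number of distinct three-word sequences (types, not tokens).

30

33 tokens → 31 trigram windows in total.
Repeated trigrams (each contributes count−1 duplicates):
  know wood see: 2
1 duplicate windows → 31 − 1 = 30 distinct.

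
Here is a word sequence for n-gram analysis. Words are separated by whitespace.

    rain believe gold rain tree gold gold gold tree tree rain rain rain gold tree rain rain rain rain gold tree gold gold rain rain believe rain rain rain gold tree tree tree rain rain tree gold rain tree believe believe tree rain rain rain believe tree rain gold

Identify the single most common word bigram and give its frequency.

Bigram frequencies (highest first):
  rain rain: 11
  tree rain: 5
  gold tree: 4
  rain gold: 4
  rain believe: 3
  gold rain: 3
  … (9 more, each ≤ 3)

"rain rain", 11 times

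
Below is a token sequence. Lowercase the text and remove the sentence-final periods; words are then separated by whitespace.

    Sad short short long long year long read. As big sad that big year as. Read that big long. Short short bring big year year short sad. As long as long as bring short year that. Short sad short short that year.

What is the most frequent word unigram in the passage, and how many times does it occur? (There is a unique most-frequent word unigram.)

"short", 9 times

Unigram frequencies (highest first):
  short: 9
  long: 6
  year: 6
  as: 5
  sad: 4
  big: 4
  … (3 more, each ≤ 4)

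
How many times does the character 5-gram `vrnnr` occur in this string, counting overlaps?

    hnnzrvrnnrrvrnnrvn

2

Sliding a length-5 window over the 18 characters (14 positions):
  position 6–10: vrnnr
  position 12–16: vrnnr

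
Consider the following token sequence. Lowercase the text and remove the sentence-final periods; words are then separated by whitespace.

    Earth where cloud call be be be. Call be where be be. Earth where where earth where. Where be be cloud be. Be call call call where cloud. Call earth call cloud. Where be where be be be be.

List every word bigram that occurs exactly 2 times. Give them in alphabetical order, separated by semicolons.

Bigram counts meeting the condition (exactly 2 times):
  be call: 2
  be where: 2
  call be: 2
  call call: 2
  cloud call: 2
  where cloud: 2
  where where: 2

be call; be where; call be; call call; cloud call; where cloud; where where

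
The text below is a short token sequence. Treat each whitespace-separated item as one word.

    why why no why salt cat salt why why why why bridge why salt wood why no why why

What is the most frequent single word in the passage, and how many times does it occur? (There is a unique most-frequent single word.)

Unigram frequencies (highest first):
  why: 11
  salt: 3
  no: 2
  cat: 1
  bridge: 1
  wood: 1

"why", 11 times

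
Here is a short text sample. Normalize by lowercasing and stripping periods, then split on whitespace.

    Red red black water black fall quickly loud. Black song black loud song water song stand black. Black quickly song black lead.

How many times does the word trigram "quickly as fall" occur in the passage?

Scanning the 20 overlapping trigram windows for "quickly as fall":
  (none found)

0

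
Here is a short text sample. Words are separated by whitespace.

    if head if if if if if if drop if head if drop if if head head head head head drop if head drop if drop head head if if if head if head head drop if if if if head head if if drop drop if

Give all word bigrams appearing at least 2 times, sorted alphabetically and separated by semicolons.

Bigram counts meeting the condition (at least 2 times):
  drop if: 6
  head drop: 3
  head head: 7
  head if: 5
  if drop: 4
  if head: 7
  if if: 12

drop if; head drop; head head; head if; if drop; if head; if if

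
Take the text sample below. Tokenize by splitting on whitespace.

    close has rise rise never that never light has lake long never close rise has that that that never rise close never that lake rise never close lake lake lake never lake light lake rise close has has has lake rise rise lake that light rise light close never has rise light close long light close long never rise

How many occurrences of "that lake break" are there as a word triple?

Scanning the 57 overlapping trigram windows for "that lake break":
  (none found)

0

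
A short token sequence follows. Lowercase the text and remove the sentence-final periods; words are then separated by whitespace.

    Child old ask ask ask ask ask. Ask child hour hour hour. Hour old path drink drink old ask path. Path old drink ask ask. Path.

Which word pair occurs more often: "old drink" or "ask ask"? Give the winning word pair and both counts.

"old drink": 1 occurrence
"ask ask": 6 occurrences

"ask ask" (6 vs 1)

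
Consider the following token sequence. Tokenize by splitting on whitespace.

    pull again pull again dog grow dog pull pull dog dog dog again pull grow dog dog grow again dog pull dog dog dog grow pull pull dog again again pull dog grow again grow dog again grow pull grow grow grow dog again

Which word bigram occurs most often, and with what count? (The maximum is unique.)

"dog dog", 5 times

Bigram frequencies (highest first):
  dog dog: 5
  dog grow: 4
  grow dog: 4
  pull dog: 4
  dog again: 4
  again pull: 3
  … (10 more, each ≤ 2)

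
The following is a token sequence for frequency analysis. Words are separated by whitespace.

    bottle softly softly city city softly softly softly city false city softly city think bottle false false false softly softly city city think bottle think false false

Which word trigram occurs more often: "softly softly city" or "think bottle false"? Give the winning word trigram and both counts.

"softly softly city" (3 vs 1)

"softly softly city": 3 occurrences
"think bottle false": 1 occurrence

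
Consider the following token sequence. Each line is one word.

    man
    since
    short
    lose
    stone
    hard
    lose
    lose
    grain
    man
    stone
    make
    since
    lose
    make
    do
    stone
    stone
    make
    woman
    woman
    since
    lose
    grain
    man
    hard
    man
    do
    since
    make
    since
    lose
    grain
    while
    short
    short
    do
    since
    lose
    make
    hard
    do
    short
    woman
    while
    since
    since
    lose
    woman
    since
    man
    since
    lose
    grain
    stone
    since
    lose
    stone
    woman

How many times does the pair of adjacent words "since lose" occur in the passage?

7

Scanning the 58 overlapping bigram windows for "since lose":
  position 13–14: since lose
  position 22–23: since lose
  position 31–32: since lose
  position 38–39: since lose
  position 47–48: since lose
  position 52–53: since lose
  position 56–57: since lose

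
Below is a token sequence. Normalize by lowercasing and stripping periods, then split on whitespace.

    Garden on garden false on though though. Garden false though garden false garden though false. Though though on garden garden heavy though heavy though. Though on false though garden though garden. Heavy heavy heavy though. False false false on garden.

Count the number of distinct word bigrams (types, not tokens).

40 tokens → 39 bigram windows in total.
Repeated bigrams (each contributes count−1 duplicates):
  though garden: 4
  false though: 3
  garden false: 3
  heavy though: 3
  on garden: 3
  though though: 3
  false false: 2
  false on: 2
  … (5 more repeated)
20 duplicate windows → 39 − 20 = 19 distinct.

19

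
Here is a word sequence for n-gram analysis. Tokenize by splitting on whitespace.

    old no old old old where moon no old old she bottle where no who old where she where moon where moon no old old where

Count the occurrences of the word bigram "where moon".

3

Scanning the 25 overlapping bigram windows for "where moon":
  position 6–7: where moon
  position 19–20: where moon
  position 21–22: where moon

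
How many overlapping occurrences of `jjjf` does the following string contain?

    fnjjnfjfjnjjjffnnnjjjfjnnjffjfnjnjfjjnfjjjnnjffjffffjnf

Sliding a length-4 window over the 55 characters (52 positions):
  position 11–14: jjjf
  position 19–22: jjjf

2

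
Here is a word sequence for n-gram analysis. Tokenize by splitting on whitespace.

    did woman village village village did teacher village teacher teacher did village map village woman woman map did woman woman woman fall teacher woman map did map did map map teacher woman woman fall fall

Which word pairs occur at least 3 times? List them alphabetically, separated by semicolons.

Bigram counts meeting the condition (at least 3 times):
  map did: 3
  woman woman: 4

map did; woman woman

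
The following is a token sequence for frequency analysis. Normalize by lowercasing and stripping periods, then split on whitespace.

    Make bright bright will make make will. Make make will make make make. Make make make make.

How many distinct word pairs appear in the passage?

17 tokens → 16 bigram windows in total.
Repeated bigrams (each contributes count−1 duplicates):
  make make: 8
  will make: 3
  make will: 2
10 duplicate windows → 16 − 10 = 6 distinct.

6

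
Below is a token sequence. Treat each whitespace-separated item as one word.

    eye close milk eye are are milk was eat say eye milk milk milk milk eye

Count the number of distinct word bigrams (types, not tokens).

12

16 tokens → 15 bigram windows in total.
Repeated bigrams (each contributes count−1 duplicates):
  milk milk: 3
  milk eye: 2
3 duplicate windows → 15 − 3 = 12 distinct.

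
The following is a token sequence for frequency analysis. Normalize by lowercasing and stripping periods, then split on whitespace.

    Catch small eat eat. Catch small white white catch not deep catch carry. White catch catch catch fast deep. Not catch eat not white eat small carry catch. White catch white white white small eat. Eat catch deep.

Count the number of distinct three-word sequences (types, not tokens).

38 tokens → 36 trigram windows in total.
Repeated trigrams (each contributes count−1 duplicates):
  eat eat catch: 2
  small eat eat: 2
2 duplicate windows → 36 − 2 = 34 distinct.

34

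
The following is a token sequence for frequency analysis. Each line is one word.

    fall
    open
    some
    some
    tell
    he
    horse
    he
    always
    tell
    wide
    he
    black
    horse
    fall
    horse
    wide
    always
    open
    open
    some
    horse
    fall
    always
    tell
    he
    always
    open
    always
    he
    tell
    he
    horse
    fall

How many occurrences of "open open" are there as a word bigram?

Scanning the 33 overlapping bigram windows for "open open":
  position 19–20: open open

1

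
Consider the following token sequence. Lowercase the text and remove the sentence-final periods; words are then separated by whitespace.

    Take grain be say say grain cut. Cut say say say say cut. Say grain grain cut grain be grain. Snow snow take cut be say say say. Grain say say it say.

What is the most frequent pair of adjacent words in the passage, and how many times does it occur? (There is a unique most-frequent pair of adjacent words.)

"say say", 7 times

Bigram frequencies (highest first):
  say say: 7
  say grain: 3
  grain be: 2
  be say: 2
  grain cut: 2
  cut say: 2
  … (14 more, each ≤ 1)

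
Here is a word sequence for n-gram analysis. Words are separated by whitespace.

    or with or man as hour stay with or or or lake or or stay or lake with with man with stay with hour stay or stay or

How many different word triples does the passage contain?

28 tokens → 26 trigram windows in total.
Repeated trigrams (each contributes count−1 duplicates):
  or stay or: 2
1 duplicate windows → 26 − 1 = 25 distinct.

25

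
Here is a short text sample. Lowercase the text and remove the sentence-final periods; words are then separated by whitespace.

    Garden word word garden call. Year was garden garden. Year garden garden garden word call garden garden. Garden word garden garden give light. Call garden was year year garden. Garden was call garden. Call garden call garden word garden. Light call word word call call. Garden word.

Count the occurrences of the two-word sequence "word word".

2

Scanning the 46 overlapping bigram windows for "word word":
  position 2–3: word word
  position 42–43: word word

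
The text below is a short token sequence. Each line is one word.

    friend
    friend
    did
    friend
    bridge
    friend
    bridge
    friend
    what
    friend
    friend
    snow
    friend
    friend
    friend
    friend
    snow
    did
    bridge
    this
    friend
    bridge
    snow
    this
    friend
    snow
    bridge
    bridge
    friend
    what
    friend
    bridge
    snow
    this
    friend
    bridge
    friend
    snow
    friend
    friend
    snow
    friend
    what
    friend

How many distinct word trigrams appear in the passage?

27

44 tokens → 42 trigram windows in total.
Repeated trigrams (each contributes count−1 duplicates):
  friend bridge friend: 3
  friend friend snow: 3
  friend snow friend: 3
  friend what friend: 3
  bridge friend what: 2
  bridge snow this: 2
  friend bridge snow: 2
  friend friend friend: 2
  … (3 more repeated)
15 duplicate windows → 42 − 15 = 27 distinct.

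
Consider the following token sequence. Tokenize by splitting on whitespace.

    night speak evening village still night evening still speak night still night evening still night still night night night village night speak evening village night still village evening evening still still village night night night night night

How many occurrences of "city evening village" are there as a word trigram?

0

Scanning the 35 overlapping trigram windows for "city evening village":
  (none found)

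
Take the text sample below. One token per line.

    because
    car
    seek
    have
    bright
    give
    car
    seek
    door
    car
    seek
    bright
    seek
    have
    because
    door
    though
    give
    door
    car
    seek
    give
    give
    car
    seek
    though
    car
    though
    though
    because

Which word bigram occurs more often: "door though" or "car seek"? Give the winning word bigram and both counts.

"door though": 1 occurrence
"car seek": 5 occurrences

"car seek" (5 vs 1)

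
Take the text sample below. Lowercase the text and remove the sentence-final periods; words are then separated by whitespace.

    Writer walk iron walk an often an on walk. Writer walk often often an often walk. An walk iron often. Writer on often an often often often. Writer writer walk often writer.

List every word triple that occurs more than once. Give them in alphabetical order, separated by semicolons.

often an often; writer walk often

Trigram counts meeting the condition (more than once):
  often an often: 2
  writer walk often: 2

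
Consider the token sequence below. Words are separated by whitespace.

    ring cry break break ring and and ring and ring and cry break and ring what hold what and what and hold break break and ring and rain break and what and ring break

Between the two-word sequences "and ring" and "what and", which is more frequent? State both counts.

"and ring": 5 occurrences
"what and": 3 occurrences

"and ring" (5 vs 3)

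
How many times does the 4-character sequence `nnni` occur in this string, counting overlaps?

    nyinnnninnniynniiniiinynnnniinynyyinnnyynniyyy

Sliding a length-4 window over the 46 characters (43 positions):
  position 5–8: nnni
  position 9–12: nnni
  position 25–28: nnni

3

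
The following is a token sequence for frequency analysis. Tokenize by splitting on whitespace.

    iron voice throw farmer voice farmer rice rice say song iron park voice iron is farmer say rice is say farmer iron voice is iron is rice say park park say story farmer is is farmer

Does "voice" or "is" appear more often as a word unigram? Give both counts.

"is" (6 vs 4)

"voice": 4 occurrences
"is": 6 occurrences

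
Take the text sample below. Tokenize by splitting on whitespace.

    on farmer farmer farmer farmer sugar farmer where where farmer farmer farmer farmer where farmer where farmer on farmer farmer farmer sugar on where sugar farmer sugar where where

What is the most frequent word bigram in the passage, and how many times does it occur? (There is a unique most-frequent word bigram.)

Bigram frequencies (highest first):
  farmer farmer: 8
  farmer sugar: 3
  farmer where: 3
  where farmer: 3
  on farmer: 2
  sugar farmer: 2
  … (6 more, each ≤ 2)

"farmer farmer", 8 times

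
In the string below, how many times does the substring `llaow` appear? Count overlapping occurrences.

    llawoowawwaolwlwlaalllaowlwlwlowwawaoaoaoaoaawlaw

Sliding a length-5 window over the 49 characters (45 positions):
  position 21–25: llaow

1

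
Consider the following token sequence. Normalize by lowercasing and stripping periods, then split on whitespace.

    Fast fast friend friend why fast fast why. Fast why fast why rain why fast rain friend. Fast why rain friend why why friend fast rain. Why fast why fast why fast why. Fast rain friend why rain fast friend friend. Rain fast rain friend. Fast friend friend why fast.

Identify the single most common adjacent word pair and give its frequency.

"why fast", 9 times

Bigram frequencies (highest first):
  why fast: 9
  fast why: 7
  friend why: 4
  fast rain: 4
  rain friend: 4
  fast friend: 3
  … (9 more, each ≤ 3)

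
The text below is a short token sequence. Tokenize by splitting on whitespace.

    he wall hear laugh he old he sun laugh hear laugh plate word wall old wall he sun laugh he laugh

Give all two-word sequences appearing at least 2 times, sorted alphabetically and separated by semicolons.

he sun; hear laugh; laugh he; sun laugh

Bigram counts meeting the condition (at least 2 times):
  he sun: 2
  hear laugh: 2
  laugh he: 2
  sun laugh: 2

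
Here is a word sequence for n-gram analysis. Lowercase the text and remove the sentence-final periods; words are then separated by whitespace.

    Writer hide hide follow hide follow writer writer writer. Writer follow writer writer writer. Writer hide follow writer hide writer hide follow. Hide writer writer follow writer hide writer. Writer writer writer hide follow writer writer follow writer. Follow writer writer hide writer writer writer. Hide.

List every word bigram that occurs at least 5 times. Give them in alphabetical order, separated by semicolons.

follow writer; hide follow; writer hide; writer writer

Bigram counts meeting the condition (at least 5 times):
  follow writer: 7
  hide follow: 5
  writer hide: 8
  writer writer: 14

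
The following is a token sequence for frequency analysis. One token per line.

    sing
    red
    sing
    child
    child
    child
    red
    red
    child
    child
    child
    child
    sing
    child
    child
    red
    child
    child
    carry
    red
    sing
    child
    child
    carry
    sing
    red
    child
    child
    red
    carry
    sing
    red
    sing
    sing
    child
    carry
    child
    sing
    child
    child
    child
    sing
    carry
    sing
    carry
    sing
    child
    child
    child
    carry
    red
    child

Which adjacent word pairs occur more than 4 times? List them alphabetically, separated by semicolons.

child child; sing child

Bigram counts meeting the condition (more than 4 times):
  child child: 13
  sing child: 6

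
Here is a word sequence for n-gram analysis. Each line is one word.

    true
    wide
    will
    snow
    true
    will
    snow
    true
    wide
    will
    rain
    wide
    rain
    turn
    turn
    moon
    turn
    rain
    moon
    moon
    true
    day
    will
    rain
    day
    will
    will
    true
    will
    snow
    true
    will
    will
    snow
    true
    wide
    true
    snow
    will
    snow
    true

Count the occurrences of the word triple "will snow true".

Scanning the 39 overlapping trigram windows for "will snow true":
  position 3–5: will snow true
  position 6–8: will snow true
  position 29–31: will snow true
  position 33–35: will snow true
  position 39–41: will snow true

5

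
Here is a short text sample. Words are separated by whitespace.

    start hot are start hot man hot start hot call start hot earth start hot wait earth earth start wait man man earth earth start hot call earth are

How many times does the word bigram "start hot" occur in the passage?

6

Scanning the 28 overlapping bigram windows for "start hot":
  position 1–2: start hot
  position 4–5: start hot
  position 8–9: start hot
  position 11–12: start hot
  position 14–15: start hot
  position 25–26: start hot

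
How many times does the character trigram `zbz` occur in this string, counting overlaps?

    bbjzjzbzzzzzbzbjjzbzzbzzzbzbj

Sliding a length-3 window over the 29 characters (27 positions):
  position 6–8: zbz
  position 12–14: zbz
  position 18–20: zbz
  position 21–23: zbz
  position 25–27: zbz

5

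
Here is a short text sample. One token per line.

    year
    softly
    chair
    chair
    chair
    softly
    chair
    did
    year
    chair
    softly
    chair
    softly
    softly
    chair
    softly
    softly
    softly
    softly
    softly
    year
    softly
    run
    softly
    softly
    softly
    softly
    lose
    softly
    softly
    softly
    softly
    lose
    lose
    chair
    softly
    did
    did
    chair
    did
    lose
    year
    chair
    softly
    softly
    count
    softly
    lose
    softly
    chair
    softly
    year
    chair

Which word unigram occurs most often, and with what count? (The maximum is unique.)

Unigram frequencies (highest first):
  softly: 25
  chair: 12
  year: 5
  lose: 5
  did: 4
  run: 1
  … (1 more, each ≤ 1)

"softly", 25 times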